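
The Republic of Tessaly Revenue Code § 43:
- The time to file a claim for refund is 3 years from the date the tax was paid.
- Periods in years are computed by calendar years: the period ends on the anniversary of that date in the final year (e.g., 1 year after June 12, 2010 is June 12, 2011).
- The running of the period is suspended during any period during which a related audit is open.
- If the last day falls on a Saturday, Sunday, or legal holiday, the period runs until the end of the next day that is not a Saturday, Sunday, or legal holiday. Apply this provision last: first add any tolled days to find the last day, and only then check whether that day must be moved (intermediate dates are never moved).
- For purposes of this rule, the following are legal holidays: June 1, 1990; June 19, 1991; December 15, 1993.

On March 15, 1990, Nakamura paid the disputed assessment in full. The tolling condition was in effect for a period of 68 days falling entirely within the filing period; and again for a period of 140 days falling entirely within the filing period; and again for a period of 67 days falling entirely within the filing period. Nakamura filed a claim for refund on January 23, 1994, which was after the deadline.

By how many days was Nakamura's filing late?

3 years after March 15, 1990 is March 15, 1993.
Tolling adds 68 days: March 15, 1993 + 68 days = May 22, 1993.
Tolling adds 140 days: May 22, 1993 + 140 days = October 9, 1993.
Tolling adds 67 days: October 9, 1993 + 67 days = December 15, 1993.
December 15, 1993 is a listed holiday. The next qualifying day is December 16, 1993.
The deadline is December 16, 1993; from December 16, 1993 to January 23, 1994 is 38 days.

38 days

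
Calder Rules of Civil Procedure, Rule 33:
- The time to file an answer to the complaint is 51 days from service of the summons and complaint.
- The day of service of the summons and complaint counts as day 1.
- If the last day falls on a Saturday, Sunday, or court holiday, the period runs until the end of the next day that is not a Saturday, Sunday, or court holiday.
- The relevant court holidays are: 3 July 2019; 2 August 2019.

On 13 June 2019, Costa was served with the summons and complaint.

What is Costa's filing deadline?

August 5, 2019

Counting 13 June 2019 as day 1, day 51 is August 2, 2019.
August 2, 2019 is a listed holiday; August 3, 2019 is Saturday; August 4, 2019 is Sunday. The next qualifying day is August 5, 2019.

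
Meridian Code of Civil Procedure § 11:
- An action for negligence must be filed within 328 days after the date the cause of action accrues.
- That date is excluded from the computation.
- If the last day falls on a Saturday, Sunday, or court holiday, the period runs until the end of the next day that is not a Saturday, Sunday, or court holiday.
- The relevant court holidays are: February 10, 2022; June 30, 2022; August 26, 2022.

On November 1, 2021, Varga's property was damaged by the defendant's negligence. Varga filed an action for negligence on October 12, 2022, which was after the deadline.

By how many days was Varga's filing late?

16 days

328 days after November 1, 2021 is September 25, 2022.
September 25, 2022 is Sunday. The next qualifying day is September 26, 2022.
The deadline is September 26, 2022; from September 26, 2022 to October 12, 2022 is 16 days.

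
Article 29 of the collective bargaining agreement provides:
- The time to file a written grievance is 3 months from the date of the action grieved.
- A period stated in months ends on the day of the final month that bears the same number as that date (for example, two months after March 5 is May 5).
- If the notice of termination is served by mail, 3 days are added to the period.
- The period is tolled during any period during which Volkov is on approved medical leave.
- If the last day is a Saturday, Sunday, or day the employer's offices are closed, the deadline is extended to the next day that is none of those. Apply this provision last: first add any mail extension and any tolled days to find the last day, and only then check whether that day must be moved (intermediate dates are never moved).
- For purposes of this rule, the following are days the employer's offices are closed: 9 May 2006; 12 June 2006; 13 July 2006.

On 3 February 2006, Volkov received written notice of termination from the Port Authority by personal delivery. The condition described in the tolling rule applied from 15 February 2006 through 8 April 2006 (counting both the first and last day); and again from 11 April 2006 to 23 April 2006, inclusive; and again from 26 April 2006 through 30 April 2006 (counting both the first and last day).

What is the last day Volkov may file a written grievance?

July 14, 2006

3 months after 3 February 2006 is May 3, 2006.
Service was not by mail, so no mail extension applies.
From February 15, 2006 through April 8, 2006 inclusive is 53 days; tolling adds 53 days: May 3, 2006 + 53 days = June 25, 2006.
From April 11, 2006 through April 23, 2006 inclusive is 13 days; tolling adds 13 days: June 25, 2006 + 13 days = July 8, 2006.
From April 26, 2006 through April 30, 2006 inclusive is 5 days; tolling adds 5 days: July 8, 2006 + 5 days = July 13, 2006.
July 13, 2006 is a listed holiday. The next qualifying day is July 14, 2006.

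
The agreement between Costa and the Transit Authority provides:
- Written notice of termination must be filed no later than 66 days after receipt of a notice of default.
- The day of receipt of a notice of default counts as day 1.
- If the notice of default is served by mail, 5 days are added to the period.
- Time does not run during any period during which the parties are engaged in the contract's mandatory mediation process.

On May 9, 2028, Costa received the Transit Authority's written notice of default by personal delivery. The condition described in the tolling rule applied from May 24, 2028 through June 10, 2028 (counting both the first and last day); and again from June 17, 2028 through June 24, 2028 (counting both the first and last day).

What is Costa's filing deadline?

August 8, 2028

Counting May 9, 2028 as day 1, day 66 is July 13, 2028.
Service was not by mail, so no mail extension applies.
From May 24, 2028 through June 10, 2028 inclusive is 18 days; tolling adds 18 days: July 13, 2028 + 18 days = July 31, 2028.
From June 17, 2028 through June 24, 2028 inclusive is 8 days; tolling adds 8 days: July 31, 2028 + 8 days = August 8, 2028.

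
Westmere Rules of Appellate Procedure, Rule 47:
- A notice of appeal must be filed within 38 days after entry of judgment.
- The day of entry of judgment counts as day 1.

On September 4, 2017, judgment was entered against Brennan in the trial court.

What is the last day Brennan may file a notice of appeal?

Counting September 4, 2017 as day 1, day 38 is October 11, 2017.

October 11, 2017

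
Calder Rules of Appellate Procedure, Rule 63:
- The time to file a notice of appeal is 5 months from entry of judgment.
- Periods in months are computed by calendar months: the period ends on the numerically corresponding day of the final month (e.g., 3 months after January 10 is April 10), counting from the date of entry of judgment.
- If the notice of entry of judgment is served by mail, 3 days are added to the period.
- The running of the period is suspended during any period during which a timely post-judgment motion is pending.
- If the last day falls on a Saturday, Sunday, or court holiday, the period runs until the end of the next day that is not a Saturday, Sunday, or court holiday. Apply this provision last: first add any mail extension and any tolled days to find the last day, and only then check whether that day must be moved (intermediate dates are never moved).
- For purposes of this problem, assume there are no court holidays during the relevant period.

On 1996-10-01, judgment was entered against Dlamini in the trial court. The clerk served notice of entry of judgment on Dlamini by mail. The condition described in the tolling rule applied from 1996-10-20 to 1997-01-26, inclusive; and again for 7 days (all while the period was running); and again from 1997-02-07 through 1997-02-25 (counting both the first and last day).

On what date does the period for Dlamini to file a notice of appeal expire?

5 months after 1996-10-01 is March 1, 1997.
Service was by mail, adding 3 days: March 1, 1997 + 3 days = March 4, 1997.
From October 20, 1996 through January 26, 1997 inclusive is 99 days; tolling adds 99 days: March 4, 1997 + 99 days = June 11, 1997.
Tolling adds 7 days: June 11, 1997 + 7 days = June 18, 1997.
From February 7, 1997 through February 25, 1997 inclusive is 19 days; tolling adds 19 days: June 18, 1997 + 19 days = July 7, 1997.
July 7, 1997 is a Monday and not a court holiday, so no extension applies.

July 7, 1997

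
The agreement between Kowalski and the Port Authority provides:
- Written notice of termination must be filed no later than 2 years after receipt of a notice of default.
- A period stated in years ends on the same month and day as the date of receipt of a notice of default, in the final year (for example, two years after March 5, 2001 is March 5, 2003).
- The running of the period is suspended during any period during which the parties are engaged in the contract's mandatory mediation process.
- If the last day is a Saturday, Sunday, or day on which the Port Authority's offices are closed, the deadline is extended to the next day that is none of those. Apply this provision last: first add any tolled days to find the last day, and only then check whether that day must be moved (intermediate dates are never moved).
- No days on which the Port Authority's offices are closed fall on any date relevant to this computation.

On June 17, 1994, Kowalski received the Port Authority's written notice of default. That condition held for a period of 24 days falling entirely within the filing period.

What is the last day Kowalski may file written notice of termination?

July 11, 1996

2 years after June 17, 1994 is June 17, 1996.
Tolling adds 24 days: June 17, 1996 + 24 days = July 11, 1996.
July 11, 1996 is a Thursday and not a day on which the Port Authority's offices are closed, so no extension applies.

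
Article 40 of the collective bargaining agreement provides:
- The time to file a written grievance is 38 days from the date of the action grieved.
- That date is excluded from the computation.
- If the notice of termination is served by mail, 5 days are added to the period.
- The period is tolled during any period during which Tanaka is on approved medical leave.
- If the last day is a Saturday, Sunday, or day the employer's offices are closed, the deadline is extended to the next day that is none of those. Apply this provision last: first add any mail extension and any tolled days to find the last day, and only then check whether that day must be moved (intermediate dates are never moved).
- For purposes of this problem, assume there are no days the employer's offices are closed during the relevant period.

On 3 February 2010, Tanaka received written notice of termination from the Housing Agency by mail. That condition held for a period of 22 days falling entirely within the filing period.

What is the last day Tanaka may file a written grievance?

April 9, 2010

38 days after 3 February 2010 is March 13, 2010.
Service was by mail, adding 5 days: March 13, 2010 + 5 days = March 18, 2010.
Tolling adds 22 days: March 18, 2010 + 22 days = April 9, 2010.
April 9, 2010 is a Friday and not a day the employer's offices are closed, so no extension applies.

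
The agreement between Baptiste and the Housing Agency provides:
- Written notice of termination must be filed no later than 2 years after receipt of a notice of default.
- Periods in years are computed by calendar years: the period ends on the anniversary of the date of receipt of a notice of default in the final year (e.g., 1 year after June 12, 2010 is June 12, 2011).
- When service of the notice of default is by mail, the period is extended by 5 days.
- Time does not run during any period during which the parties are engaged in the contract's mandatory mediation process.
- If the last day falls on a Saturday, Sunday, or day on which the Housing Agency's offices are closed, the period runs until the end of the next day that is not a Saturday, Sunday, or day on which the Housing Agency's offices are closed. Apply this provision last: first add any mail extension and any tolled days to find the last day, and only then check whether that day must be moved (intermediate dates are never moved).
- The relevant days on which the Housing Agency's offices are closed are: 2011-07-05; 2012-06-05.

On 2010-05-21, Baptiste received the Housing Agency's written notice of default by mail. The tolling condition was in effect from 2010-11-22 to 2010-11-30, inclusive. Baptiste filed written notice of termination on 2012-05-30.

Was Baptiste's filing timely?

Yes

2 years after 2010-05-21 is May 21, 2012.
Service was by mail, adding 5 days: May 21, 2012 + 5 days = May 26, 2012.
From November 22, 2010 through November 30, 2010 inclusive is 9 days; tolling adds 9 days: May 26, 2012 + 9 days = June 4, 2012.
June 4, 2012 is a Monday and not a day on which the Housing Agency's offices are closed, so no extension applies.
The deadline is June 4, 2012; the filing on May 30, 2012 is on or before that date.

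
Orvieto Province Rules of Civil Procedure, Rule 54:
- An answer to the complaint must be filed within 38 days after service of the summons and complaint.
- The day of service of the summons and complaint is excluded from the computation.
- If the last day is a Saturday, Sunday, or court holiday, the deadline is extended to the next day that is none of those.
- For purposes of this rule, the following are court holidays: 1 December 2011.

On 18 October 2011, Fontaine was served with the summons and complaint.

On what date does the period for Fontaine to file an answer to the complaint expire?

November 25, 2011

38 days after 18 October 2011 is November 25, 2011.
November 25, 2011 is a Friday and not a court holiday, so no extension applies.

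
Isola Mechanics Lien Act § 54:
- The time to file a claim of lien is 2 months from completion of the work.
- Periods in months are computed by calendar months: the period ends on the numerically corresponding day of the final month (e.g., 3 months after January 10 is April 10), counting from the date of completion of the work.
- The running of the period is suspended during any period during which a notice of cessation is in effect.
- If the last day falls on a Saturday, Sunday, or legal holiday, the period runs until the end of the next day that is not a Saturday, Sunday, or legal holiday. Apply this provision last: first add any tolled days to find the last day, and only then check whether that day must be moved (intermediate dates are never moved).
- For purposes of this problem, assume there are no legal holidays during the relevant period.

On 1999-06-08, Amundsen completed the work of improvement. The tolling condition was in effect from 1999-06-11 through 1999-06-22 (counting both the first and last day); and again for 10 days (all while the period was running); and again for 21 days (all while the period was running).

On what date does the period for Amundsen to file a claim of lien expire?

September 20, 1999

2 months after 1999-06-08 is August 8, 1999.
From June 11, 1999 through June 22, 1999 inclusive is 12 days; tolling adds 12 days: August 8, 1999 + 12 days = August 20, 1999.
Tolling adds 10 days: August 20, 1999 + 10 days = August 30, 1999.
Tolling adds 21 days: August 30, 1999 + 21 days = September 20, 1999.
September 20, 1999 is a Monday and not a legal holiday, so no extension applies.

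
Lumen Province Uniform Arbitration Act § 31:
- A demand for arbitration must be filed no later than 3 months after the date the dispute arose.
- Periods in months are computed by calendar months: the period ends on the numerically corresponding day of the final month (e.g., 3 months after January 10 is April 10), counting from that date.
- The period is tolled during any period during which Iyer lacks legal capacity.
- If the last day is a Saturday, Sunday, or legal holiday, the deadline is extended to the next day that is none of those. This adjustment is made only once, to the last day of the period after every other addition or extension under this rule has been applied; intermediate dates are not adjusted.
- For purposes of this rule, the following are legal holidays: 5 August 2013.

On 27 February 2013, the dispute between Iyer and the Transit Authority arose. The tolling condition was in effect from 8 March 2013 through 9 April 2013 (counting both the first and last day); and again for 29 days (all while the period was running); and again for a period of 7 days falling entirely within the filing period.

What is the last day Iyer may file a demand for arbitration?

August 6, 2013

3 months after 27 February 2013 is May 27, 2013.
From March 8, 2013 through April 9, 2013 inclusive is 33 days; tolling adds 33 days: May 27, 2013 + 33 days = June 29, 2013.
Tolling adds 29 days: June 29, 2013 + 29 days = July 28, 2013.
Tolling adds 7 days: July 28, 2013 + 7 days = August 4, 2013.
August 4, 2013 is Sunday; August 5, 2013 is a listed holiday. The next qualifying day is August 6, 2013.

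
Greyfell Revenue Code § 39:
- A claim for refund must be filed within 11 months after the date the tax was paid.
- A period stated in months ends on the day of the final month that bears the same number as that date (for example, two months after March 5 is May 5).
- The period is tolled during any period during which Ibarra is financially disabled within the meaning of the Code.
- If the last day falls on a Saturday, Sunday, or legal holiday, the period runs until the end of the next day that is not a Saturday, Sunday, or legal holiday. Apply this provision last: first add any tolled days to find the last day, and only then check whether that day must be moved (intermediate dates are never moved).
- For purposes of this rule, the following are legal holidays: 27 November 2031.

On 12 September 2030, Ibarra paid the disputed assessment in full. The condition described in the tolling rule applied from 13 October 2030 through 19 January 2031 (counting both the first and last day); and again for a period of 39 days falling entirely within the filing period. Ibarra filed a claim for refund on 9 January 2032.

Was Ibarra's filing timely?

No

11 months after 12 September 2030 is August 12, 2031.
From October 13, 2030 through January 19, 2031 inclusive is 99 days; tolling adds 99 days: August 12, 2031 + 99 days = November 19, 2031.
Tolling adds 39 days: November 19, 2031 + 39 days = December 28, 2031.
December 28, 2031 is Sunday. The next qualifying day is December 29, 2031.
The deadline is December 29, 2031; the filing on January 9, 2032 is after that date.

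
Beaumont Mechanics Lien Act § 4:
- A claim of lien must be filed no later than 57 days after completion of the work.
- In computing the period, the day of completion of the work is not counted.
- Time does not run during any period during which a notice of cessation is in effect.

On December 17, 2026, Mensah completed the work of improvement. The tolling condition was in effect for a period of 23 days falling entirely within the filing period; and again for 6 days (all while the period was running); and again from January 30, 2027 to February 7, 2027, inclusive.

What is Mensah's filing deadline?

57 days after December 17, 2026 is February 12, 2027.
Tolling adds 23 days: February 12, 2027 + 23 days = March 7, 2027.
Tolling adds 6 days: March 7, 2027 + 6 days = March 13, 2027.
From January 30, 2027 through February 7, 2027 inclusive is 9 days; tolling adds 9 days: March 13, 2027 + 9 days = March 22, 2027.

March 22, 2027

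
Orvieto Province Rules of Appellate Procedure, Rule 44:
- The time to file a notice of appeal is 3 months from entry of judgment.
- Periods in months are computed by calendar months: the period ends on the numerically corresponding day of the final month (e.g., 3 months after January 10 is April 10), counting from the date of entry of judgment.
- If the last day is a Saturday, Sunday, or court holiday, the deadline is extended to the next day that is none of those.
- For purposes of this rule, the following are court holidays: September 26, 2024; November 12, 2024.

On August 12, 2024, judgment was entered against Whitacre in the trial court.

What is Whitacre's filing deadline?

November 13, 2024

3 months after August 12, 2024 is November 12, 2024.
November 12, 2024 is a listed holiday. The next qualifying day is November 13, 2024.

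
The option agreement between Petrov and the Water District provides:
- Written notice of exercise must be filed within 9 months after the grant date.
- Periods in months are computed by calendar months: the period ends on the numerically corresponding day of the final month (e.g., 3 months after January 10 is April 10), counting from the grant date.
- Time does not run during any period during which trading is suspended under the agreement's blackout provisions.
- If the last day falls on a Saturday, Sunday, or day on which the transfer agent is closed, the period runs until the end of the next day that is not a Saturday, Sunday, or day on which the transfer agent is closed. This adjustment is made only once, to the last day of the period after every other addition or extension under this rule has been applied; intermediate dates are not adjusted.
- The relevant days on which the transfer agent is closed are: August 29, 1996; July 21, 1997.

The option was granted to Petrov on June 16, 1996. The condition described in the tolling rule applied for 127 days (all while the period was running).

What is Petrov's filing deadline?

9 months after June 16, 1996 is March 16, 1997.
Tolling adds 127 days: March 16, 1997 + 127 days = July 21, 1997.
July 21, 1997 is a listed holiday. The next qualifying day is July 22, 1997.

July 22, 1997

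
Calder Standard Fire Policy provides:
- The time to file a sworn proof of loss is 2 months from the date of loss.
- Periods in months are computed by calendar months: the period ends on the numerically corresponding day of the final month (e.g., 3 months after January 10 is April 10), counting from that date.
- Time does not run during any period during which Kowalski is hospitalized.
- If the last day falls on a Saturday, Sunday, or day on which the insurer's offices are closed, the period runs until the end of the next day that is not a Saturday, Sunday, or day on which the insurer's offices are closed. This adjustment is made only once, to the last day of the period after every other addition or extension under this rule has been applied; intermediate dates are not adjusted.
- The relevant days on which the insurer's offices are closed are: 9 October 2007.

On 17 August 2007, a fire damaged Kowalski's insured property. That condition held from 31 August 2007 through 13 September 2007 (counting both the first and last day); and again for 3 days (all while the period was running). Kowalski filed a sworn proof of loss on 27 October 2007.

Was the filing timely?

Yes

2 months after 17 August 2007 is October 17, 2007.
From August 31, 2007 through September 13, 2007 inclusive is 14 days; tolling adds 14 days: October 17, 2007 + 14 days = October 31, 2007.
Tolling adds 3 days: October 31, 2007 + 3 days = November 3, 2007.
November 3, 2007 is Saturday; November 4, 2007 is Sunday. The next qualifying day is November 5, 2007.
The deadline is November 5, 2007; the filing on October 27, 2007 is on or before that date.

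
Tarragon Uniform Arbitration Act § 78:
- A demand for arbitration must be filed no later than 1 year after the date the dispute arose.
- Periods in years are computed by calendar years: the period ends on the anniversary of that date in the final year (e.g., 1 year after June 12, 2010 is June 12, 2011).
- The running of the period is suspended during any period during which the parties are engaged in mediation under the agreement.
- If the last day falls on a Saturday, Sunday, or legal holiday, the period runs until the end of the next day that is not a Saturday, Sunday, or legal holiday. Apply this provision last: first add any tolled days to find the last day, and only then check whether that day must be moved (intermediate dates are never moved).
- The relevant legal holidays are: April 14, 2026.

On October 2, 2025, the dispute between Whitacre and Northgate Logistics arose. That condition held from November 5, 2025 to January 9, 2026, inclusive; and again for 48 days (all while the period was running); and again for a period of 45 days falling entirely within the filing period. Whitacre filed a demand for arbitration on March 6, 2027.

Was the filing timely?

1 year after October 2, 2025 is October 2, 2026.
From November 5, 2025 through January 9, 2026 inclusive is 66 days; tolling adds 66 days: October 2, 2026 + 66 days = December 7, 2026.
Tolling adds 48 days: December 7, 2026 + 48 days = January 24, 2027.
Tolling adds 45 days: January 24, 2027 + 45 days = March 10, 2027.
March 10, 2027 is a Wednesday and not a legal holiday, so no extension applies.
The deadline is March 10, 2027; the filing on March 6, 2027 is on or before that date.

Yes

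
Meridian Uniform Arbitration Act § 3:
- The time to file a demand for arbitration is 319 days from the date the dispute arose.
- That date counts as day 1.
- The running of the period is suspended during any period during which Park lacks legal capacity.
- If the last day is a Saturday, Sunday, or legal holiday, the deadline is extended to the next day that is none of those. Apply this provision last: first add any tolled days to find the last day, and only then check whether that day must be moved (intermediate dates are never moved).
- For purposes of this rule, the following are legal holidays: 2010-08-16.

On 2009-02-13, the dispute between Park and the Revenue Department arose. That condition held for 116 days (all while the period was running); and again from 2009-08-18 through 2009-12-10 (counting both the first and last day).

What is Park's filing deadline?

Counting 2009-02-13 as day 1, day 319 is December 28, 2009.
Tolling adds 116 days: December 28, 2009 + 116 days = April 23, 2010.
From August 18, 2009 through December 10, 2009 inclusive is 115 days; tolling adds 115 days: April 23, 2010 + 115 days = August 16, 2010.
August 16, 2010 is a listed holiday. The next qualifying day is August 17, 2010.

August 17, 2010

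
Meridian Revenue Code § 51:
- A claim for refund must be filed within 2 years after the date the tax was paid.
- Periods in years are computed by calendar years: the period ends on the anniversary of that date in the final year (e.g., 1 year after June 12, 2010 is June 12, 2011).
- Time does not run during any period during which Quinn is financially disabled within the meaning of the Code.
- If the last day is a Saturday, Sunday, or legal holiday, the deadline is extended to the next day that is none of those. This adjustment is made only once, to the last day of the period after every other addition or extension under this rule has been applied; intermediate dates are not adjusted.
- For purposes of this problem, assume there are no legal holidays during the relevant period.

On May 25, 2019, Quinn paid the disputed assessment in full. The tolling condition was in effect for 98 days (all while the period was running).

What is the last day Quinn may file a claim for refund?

2 years after May 25, 2019 is May 25, 2021.
Tolling adds 98 days: May 25, 2021 + 98 days = August 31, 2021.
August 31, 2021 is a Tuesday and not a legal holiday, so no extension applies.

August 31, 2021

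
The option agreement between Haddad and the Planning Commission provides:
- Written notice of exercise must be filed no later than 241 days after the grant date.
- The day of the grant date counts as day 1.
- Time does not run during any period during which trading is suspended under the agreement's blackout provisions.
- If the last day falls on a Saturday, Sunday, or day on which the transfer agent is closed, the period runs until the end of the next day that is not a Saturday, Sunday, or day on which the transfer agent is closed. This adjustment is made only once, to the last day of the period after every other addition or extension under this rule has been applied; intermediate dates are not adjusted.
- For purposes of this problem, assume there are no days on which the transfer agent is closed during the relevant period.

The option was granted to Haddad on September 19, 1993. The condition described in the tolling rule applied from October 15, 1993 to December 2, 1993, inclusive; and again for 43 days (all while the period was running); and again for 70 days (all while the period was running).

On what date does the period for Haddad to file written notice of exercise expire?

October 26, 1994

Counting September 19, 1993 as day 1, day 241 is May 17, 1994.
From October 15, 1993 through December 2, 1993 inclusive is 49 days; tolling adds 49 days: May 17, 1994 + 49 days = July 5, 1994.
Tolling adds 43 days: July 5, 1994 + 43 days = August 17, 1994.
Tolling adds 70 days: August 17, 1994 + 70 days = October 26, 1994.
October 26, 1994 is a Wednesday and not a day on which the transfer agent is closed, so no extension applies.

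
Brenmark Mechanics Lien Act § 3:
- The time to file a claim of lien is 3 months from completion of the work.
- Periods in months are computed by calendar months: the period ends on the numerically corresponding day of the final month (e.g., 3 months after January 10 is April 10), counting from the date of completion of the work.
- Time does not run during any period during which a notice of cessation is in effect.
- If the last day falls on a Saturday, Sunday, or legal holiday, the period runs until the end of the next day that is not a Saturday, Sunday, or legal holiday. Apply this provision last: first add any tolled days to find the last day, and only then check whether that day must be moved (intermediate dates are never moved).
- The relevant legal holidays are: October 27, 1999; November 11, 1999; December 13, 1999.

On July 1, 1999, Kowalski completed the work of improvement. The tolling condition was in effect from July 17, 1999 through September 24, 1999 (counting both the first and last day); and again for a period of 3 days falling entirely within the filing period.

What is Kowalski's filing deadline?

3 months after July 1, 1999 is October 1, 1999.
From July 17, 1999 through September 24, 1999 inclusive is 70 days; tolling adds 70 days: October 1, 1999 + 70 days = December 10, 1999.
Tolling adds 3 days: December 10, 1999 + 3 days = December 13, 1999.
December 13, 1999 is a listed holiday. The next qualifying day is December 14, 1999.

December 14, 1999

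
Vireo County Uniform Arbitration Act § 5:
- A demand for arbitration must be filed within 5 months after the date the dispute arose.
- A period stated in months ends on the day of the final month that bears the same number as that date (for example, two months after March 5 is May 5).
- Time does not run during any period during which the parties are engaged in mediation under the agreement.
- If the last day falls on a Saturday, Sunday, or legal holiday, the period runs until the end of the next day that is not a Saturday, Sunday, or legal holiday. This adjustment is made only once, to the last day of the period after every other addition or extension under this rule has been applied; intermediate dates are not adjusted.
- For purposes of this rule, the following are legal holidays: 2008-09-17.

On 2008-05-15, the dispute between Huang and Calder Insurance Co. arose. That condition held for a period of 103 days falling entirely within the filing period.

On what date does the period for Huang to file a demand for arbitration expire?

January 26, 2009

5 months after 2008-05-15 is October 15, 2008.
Tolling adds 103 days: October 15, 2008 + 103 days = January 26, 2009.
January 26, 2009 is a Monday and not a legal holiday, so no extension applies.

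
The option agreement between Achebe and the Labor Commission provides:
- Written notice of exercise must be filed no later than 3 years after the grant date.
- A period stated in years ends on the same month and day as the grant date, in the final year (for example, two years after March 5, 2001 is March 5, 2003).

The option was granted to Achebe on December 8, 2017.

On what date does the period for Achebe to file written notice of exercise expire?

3 years after December 8, 2017 is December 8, 2020.

December 8, 2020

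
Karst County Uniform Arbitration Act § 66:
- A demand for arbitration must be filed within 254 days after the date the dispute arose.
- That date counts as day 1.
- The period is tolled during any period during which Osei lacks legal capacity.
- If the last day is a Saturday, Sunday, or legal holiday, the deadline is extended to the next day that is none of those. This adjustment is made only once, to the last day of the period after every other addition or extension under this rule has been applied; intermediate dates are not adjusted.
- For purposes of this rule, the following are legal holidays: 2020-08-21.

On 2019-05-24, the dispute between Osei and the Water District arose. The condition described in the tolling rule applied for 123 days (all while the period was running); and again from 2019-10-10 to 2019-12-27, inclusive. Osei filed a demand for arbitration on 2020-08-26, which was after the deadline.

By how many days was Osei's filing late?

2 days

Counting 2019-05-24 as day 1, day 254 is February 1, 2020.
Tolling adds 123 days: February 1, 2020 + 123 days = June 3, 2020.
From October 10, 2019 through December 27, 2019 inclusive is 79 days; tolling adds 79 days: June 3, 2020 + 79 days = August 21, 2020.
August 21, 2020 is a listed holiday; August 22, 2020 is Saturday; August 23, 2020 is Sunday. The next qualifying day is August 24, 2020.
The deadline is August 24, 2020; from August 24, 2020 to August 26, 2020 is 2 days.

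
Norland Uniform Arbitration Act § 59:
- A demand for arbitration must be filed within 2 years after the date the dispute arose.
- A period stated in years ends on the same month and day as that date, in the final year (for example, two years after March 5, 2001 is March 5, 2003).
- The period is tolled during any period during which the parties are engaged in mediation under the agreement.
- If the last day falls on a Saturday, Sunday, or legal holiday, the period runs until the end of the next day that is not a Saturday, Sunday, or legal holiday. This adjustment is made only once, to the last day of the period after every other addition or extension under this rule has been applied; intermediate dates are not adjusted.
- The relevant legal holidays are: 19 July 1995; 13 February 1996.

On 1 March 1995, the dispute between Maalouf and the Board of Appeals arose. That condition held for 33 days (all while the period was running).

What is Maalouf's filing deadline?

2 years after 1 March 1995 is March 1, 1997.
Tolling adds 33 days: March 1, 1997 + 33 days = April 3, 1997.
April 3, 1997 is a Thursday and not a legal holiday, so no extension applies.

April 3, 1997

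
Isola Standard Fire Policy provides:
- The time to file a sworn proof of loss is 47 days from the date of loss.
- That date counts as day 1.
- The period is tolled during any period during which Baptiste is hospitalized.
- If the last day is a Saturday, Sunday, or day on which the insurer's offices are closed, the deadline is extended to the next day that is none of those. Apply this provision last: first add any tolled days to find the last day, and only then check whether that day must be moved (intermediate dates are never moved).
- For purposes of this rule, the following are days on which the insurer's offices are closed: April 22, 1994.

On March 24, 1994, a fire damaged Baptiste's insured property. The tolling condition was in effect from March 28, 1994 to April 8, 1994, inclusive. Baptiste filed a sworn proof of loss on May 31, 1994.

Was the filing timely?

No

Counting March 24, 1994 as day 1, day 47 is May 9, 1994.
From March 28, 1994 through April 8, 1994 inclusive is 12 days; tolling adds 12 days: May 9, 1994 + 12 days = May 21, 1994.
May 21, 1994 is Saturday; May 22, 1994 is Sunday. The next qualifying day is May 23, 1994.
The deadline is May 23, 1994; the filing on May 31, 1994 is after that date.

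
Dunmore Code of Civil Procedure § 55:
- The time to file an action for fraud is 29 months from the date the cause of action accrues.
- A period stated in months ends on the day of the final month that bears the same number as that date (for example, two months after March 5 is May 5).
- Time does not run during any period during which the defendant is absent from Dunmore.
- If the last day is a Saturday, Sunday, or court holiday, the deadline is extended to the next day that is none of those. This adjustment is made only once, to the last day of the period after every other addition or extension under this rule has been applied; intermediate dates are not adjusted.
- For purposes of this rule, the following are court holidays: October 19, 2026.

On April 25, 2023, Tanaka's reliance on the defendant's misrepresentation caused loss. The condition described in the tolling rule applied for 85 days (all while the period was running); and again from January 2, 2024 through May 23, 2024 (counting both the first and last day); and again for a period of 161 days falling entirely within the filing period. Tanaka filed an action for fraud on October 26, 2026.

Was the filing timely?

29 months after April 25, 2023 is September 25, 2025.
Tolling adds 85 days: September 25, 2025 + 85 days = December 19, 2025.
From January 2, 2024 through May 23, 2024 inclusive is 143 days; tolling adds 143 days: December 19, 2025 + 143 days = May 11, 2026.
Tolling adds 161 days: May 11, 2026 + 161 days = October 19, 2026.
October 19, 2026 is a listed holiday. The next qualifying day is October 20, 2026.
The deadline is October 20, 2026; the filing on October 26, 2026 is after that date.

No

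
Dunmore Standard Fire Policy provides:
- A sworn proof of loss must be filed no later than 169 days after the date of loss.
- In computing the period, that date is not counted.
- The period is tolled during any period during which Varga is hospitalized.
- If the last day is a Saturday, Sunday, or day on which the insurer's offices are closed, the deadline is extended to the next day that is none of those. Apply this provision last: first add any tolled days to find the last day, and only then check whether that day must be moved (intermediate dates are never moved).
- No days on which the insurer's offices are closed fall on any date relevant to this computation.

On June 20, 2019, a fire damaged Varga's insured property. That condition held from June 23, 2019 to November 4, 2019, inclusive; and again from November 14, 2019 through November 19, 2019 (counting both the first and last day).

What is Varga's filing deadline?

April 27, 2020

169 days after June 20, 2019 is December 6, 2019.
From June 23, 2019 through November 4, 2019 inclusive is 135 days; tolling adds 135 days: December 6, 2019 + 135 days = April 19, 2020.
From November 14, 2019 through November 19, 2019 inclusive is 6 days; tolling adds 6 days: April 19, 2020 + 6 days = April 25, 2020.
April 25, 2020 is Saturday; April 26, 2020 is Sunday. The next qualifying day is April 27, 2020.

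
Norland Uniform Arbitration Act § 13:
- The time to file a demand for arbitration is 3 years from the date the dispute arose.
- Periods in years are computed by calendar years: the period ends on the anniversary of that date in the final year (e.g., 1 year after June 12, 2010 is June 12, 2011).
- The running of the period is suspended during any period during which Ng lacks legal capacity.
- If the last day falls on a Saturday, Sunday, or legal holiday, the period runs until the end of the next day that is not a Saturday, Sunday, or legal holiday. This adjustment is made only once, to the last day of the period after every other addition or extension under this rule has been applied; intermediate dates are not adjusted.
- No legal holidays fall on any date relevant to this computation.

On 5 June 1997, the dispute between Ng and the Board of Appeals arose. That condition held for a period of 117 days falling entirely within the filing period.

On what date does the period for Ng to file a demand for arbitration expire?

3 years after 5 June 1997 is June 5, 2000.
Tolling adds 117 days: June 5, 2000 + 117 days = September 30, 2000.
September 30, 2000 is Saturday; October 1, 2000 is Sunday. The next qualifying day is October 2, 2000.

October 2, 2000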